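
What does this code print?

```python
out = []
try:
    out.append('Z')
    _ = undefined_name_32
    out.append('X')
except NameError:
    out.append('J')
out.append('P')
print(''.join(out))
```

Execution trace: 'Z' (try body) → 'J' (except NameError) → 'P' (after the try/except). Output: ZJP

Answer: ZJP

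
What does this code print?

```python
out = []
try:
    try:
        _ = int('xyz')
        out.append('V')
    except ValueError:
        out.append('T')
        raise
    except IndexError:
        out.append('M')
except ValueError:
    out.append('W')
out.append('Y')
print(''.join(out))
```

Execution trace: 'T' (inner except ValueError) → 'W' (outer except ValueError) → 'Y' (after the try/except). Output: TWY

Answer: TWY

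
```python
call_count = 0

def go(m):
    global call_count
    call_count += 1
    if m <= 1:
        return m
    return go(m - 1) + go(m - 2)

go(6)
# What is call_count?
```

Calls(m) = 1 + Calls(m-1) + Calls(m-2); Calls(0)=Calls(1)=1. For m=6 this gives 25.

Answer: 25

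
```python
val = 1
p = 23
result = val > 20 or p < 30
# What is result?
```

Trace:
`val = 1` → val = 1
`p = 23` → p = 23
`result = val > 20 or p < 30` → result = True
So result = True

Answer: True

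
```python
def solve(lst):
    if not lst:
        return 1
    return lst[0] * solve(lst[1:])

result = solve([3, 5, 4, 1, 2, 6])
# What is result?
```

Product over [3, 5, 4, 1, 2, 6] = 3 * 5 * 4 * 1 * 2 * 6 = 720

Answer: 720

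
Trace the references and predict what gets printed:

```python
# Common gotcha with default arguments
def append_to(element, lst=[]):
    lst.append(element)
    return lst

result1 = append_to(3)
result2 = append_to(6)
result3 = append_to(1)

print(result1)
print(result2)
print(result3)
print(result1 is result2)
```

Key concept: mutable default argument gotcha.
Step by step:
`result1 = append_to(3)` → result1 = [3]
`result2 = append_to(6)` → result1 = [3, 6] (same object as result2); result2 = [3, 6] (same object as result1)
`result3 = append_to(1)` → result1 = [3, 6, 1] (same object as result2, result3); result2 = [3, 6, 1] (same object as result1, result3); result3 = [3, 6, 1] (same object as result1, result2)
`print(result1)` → prints [3, 6, 1]
`print(result2)` → prints [3, 6, 1]
`print(result3)` → prints [3, 6, 1]
`print(result1 is result2)` → prints True

Answer:
[3, 6, 1]
[3, 6, 1]
[3, 6, 1]
True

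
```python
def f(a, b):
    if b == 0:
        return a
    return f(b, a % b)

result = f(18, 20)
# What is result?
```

f(18, 20) -> f(20, 18) -> f(18, 2) -> f(2, 0) -> 2

Answer: 2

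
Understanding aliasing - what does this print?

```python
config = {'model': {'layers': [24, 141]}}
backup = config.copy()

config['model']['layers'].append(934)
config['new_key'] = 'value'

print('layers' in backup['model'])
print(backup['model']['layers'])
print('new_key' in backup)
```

Key concept: shallow copy gotcha with nested dict.
Step by step:
`config = {'model': {'layers': [24, 141]}}` → config = {'model': {'layers': [24, 141]}}
`backup = config.copy()` → backup = {'model': {'layers': [24, 141]}}
`config['model']['layers'].append(934)` → config = {'model': {'layers': [24, 141, 934]}}; backup = {'model': {'layers': [24, 141, 934]}}
`config['new_key'] = 'value'` → config = {'model': {'layers': [24, 141, 934]}, 'new_key': 'value'}
`print('layers' in backup['model'])` → prints True
`print(backup['model']['layers'])` → prints [24, 141, 934]
`print('new_key' in backup)` → prints False

Answer:
True
[24, 141, 934]
False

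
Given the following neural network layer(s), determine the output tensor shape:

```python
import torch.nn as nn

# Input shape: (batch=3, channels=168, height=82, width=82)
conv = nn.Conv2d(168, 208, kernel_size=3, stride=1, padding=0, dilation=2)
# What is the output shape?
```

Input: (3, 168, 82, 82) -> Output: (3, 208, 78, 78)

Answer: (3, 208, 78, 78)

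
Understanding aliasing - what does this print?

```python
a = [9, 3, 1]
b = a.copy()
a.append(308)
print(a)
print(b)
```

Key concept: list.copy() creates independent copy.
Step by step:
`a = [9, 3, 1]` → a = [9, 3, 1]
`b = a.copy()` → b = [9, 3, 1]
`a.append(308)` → a = [9, 3, 1, 308]
`print(a)` → prints [9, 3, 1, 308]
`print(b)` → prints [9, 3, 1]

Answer:
[9, 3, 1, 308]
[9, 3, 1]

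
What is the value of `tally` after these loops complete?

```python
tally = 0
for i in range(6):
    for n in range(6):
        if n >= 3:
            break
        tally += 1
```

Inner breaks at 3, outer runs 6 times
`tally` takes the values: 0 → 1 → 2 → 3 → 4 → 5 → 6 → 7 → 8 → 9 → 10 → 11 → 12 → 13 → 14 → 15 → 16 → 17 → 18

Answer: 18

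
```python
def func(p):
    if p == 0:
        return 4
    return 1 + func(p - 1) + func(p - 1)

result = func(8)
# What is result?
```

func(p) = 1 + 2·func(p-1), func(0)=4. Closed form: (4+1)·2^8 - 1 = 1279.

Answer: 1279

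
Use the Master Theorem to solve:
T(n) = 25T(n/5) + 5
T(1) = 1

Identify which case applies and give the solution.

a=25, b=5, f(n)=5. log_5(25) = 2. Since c=0 < 2, Case 1 applies: T(n) = Θ(n^log_b(a)) = O(n^2).

Answer: O(n^2) - Case 1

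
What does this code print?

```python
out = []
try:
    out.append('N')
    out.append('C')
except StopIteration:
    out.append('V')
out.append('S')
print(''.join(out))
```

Execution trace: 'N' (try body) → 'C' (try body, no exception) → 'S' (after the try/except). Output: NCS

Answer: NCS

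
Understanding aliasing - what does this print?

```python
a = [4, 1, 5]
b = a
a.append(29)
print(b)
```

Key concept: basic list aliasing.
Step by step:
`a = [4, 1, 5]` → a = [4, 1, 5]
`b = a` → b = [4, 1, 5] (same object as a)
`a.append(29)` → a = [4, 1, 5, 29] (same object as b); b = [4, 1, 5, 29] (same object as a)
`print(b)` → prints [4, 1, 5, 29]

Answer: [4, 1, 5, 29]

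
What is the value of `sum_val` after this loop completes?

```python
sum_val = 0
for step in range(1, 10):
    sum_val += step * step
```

Sum of squares 1² to 9² = 285
`sum_val` takes the values: 0 → 1 → 5 → 14 → 30 → 55 → 91 → 140 → 204 → 285

Answer: 285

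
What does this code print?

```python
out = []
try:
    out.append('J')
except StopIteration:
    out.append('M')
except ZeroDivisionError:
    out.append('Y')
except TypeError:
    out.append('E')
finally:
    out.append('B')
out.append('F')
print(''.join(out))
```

Execution trace: 'J' (try body, no exception) → 'B' (finally) → 'F' (after the try/except). Output: JBF

Answer: JBF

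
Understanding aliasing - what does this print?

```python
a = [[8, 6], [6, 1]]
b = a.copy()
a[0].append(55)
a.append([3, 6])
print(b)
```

Key concept: shallow copy with nested lists.
Step by step:
`a = [[8, 6], [6, 1]]` → a = [[8, 6], [6, 1]]
`b = a.copy()` → b = [[8, 6], [6, 1]]
`a[0].append(55)` → a = [[8, 6, 55], [6, 1]]; b = [[8, 6, 55], [6, 1]]
`a.append([3, 6])` → a = [[8, 6, 55], [6, 1], [3, 6]]
`print(b)` → prints [[8, 6, 55], [6, 1]]

Answer: [[8, 6, 55], [6, 1]]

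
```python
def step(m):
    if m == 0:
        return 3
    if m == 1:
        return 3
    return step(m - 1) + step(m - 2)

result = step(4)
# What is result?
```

Build up from base cases: step(0)=3, step(1)=3, step(2)=6, step(3)=9, step(4)=15

Answer: 15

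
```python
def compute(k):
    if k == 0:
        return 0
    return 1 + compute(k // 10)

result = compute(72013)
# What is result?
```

Count of digits of 72013: 5

Answer: 5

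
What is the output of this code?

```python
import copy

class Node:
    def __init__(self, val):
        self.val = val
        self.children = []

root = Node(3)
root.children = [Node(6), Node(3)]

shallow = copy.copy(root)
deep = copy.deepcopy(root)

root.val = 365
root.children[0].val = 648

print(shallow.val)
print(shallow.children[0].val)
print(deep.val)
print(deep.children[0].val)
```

Key concept: deep copy with custom objects.
Step by step:
`root = Node(3)` → root = Node(val=3, children=[])
`root.children = [Node(6), Node(3)]` → root = Node(val=3, children=[Node(val=6, children=[]), Node(val=3, children=[])])
`shallow = copy.copy(root)` → shallow = Node(val=3, children=[Node(val=6, children=[]), Node(val=3, children=[])])
`deep = copy.deepcopy(root)` → deep = Node(val=3, children=[Node(val=6, children=[]), Node(val=3, children=[])])
`root.val = 365` → root = Node(val=365, children=[Node(val=6, children=[]), Node(val=3, children=[])])
`root.children[0].val = 648` → root = Node(val=365, children=[Node(val=648, children=[]), Node(val=3, children=[])]); shallow = Node(val=3, children=[Node(val=648, children=[]), Node(val=3, children=[])])
`print(shallow.val)` → prints 3
`print(shallow.children[0].val)` → prints 648
`print(deep.val)` → prints 3
`print(deep.children[0].val)` → prints 6

Answer:
3
648
3
6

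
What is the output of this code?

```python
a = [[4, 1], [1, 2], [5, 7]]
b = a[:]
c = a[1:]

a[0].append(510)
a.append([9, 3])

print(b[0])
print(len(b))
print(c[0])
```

Key concept: slice with nested mutation.
Step by step:
`a = [[4, 1], [1, 2], [5, 7]]` → a = [[4, 1], [1, 2], [5, 7]]
`b = a[:]` → b = [[4, 1], [1, 2], [5, 7]]
`c = a[1:]` → c = [[1, 2], [5, 7]]
`a[0].append(510)` → a = [[4, 1, 510], [1, 2], [5, 7]]; b = [[4, 1, 510], [1, 2], [5, 7]]
`a.append([9, 3])` → a = [[4, 1, 510], [1, 2], [5, 7], [9, 3]]
`print(b[0])` → prints [4, 1, 510]
`print(len(b))` → prints 3
`print(c[0])` → prints [1, 2]

Answer:
[4, 1, 510]
3
[1, 2]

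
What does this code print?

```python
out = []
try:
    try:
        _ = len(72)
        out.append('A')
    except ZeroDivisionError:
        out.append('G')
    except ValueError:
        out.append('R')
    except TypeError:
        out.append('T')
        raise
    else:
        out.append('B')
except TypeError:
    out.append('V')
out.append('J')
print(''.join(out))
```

Execution trace: 'T' (inner except TypeError) → 'V' (outer except TypeError) → 'J' (after the try/except). Output: TVJ

Answer: TVJ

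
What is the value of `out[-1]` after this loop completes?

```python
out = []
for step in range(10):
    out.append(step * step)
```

Last element of squares 0 to 9
`out` takes the values: [] → [0] → [0, 1] → [0, 1, 4] → [0, 1, 4, 9] → [0, 1, 4, 9, 16] → [0, 1, 4, 9, 16, 25] → [0, 1, 4, 9, 16, 25, 36] → [0, 1, 4, 9, 16, 25, 36, 49] → [0, 1, 4, 9, 16, 25, 36, 49, 64] → [0, 1, 4, 9, 16, 25, 36, 49, 64, 81]
So `out[-1]` = 81

Answer: 81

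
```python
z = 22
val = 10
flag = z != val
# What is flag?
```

Trace:
`z = 22` → z = 22
`val = 10` → val = 10
`flag = z != val` → flag = True
So flag = True

Answer: True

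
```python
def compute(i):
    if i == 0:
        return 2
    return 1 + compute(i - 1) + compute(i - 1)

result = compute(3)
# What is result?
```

compute(i) = 1 + 2·compute(i-1), compute(0)=2. Closed form: (2+1)·2^3 - 1 = 23.

Answer: 23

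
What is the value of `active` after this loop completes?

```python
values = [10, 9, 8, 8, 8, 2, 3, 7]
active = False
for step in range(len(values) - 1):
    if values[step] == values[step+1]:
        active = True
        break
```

Check consecutive duplicates in [10, 9, 8, 8, 8, 2, 3, 7]
`active` takes the values: False → True

Answer: True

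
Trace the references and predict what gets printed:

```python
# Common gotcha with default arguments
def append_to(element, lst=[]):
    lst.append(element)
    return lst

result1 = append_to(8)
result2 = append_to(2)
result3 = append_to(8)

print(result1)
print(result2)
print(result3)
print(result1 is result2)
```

Key concept: mutable default argument gotcha.
Step by step:
`result1 = append_to(8)` → result1 = [8]
`result2 = append_to(2)` → result1 = [8, 2] (same object as result2); result2 = [8, 2] (same object as result1)
`result3 = append_to(8)` → result1 = [8, 2, 8] (same object as result2, result3); result2 = [8, 2, 8] (same object as result1, result3); result3 = [8, 2, 8] (same object as result1, result2)
`print(result1)` → prints [8, 2, 8]
`print(result2)` → prints [8, 2, 8]
`print(result3)` → prints [8, 2, 8]
`print(result1 is result2)` → prints True

Answer:
[8, 2, 8]
[8, 2, 8]
[8, 2, 8]
True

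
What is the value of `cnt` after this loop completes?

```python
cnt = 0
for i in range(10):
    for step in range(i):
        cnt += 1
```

Triangle number: 0+1+2+...+9
`cnt` takes the values: 0 → 1 → 2 → 3 → 4 → 5 → 6 → 7 → 8 → 9 → 10 → 11 → 12 → 13 → 14 → 15 → 16 → 17 → 18 → 19 → 20 → 21 → 22 → 23 → 24 → 25 → 26 → 27 → 28 → 29 → … → 41 → 42 → 43 → 44 → 45

Answer: 45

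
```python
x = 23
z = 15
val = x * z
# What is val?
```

Trace:
`x = 23` → x = 23
`z = 15` → z = 15
`val = x * z` → val = 345
So val = 345

Answer: 345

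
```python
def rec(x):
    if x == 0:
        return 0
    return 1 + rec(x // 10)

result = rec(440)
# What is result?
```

Count of digits of 440: 3

Answer: 3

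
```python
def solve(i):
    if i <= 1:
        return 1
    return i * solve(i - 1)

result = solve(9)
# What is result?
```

solve(9) = 9 * 8 * 7 * 6 * 5 * 4 * 3 * 2 * 1 = 362880

Answer: 362880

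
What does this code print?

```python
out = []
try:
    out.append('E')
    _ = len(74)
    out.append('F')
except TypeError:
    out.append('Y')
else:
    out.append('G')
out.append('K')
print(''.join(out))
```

Execution trace: 'E' (try body) → 'Y' (except TypeError) → 'K' (after the try/except). Output: EYK

Answer: EYK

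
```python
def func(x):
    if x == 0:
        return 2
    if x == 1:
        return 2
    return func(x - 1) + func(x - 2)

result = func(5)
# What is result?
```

Build up from base cases: func(0)=2, func(1)=2, func(2)=4, func(3)=6, func(4)=10, func(5)=16

Answer: 16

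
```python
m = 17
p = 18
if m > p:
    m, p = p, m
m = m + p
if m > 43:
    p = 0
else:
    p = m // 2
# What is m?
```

Trace:
`m = 17` → m = 17
`p = 18` → p = 18
`if m > p: ...` → m > p is False → no variable changes
`m = m + p` → m = 35
`if m > 43: ...` → m > 43 is False, take else branch → p = 17
So m = 35

Answer: 35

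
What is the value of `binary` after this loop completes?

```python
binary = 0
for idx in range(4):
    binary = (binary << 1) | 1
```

Build 4 consecutive 1-bits: 0b1111
`binary` takes the values: 0 → 1 → 3 → 7 → 15

Answer: 15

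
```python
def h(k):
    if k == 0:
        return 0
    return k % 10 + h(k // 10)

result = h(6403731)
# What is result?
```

Sum of digits of 6403731: 1 + 3 + 7 + 3 + 0 + 4 + 6 = 24

Answer: 24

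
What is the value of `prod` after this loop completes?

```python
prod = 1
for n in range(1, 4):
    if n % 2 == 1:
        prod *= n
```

Product of odd numbers 1 to 3
`prod` takes the values: 1 → 3

Answer: 3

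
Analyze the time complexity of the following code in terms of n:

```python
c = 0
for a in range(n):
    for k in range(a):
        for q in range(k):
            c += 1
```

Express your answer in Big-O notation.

Each loop level contributes: n × n × n. Multiplying the contributions gives O(n^3).

Answer: O(n^3)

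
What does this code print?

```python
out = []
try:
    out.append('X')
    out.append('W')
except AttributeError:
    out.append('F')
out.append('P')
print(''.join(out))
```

Execution trace: 'X' (try body) → 'W' (try body, no exception) → 'P' (after the try/except). Output: XWP

Answer: XWP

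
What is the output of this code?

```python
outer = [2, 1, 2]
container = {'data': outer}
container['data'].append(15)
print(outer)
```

Key concept: dict holds reference to list.
Step by step:
`outer = [2, 1, 2]` → outer = [2, 1, 2]
`container = {'data': outer}` → container = {'data': [2, 1, 2]}
`container['data'].append(15)` → outer = [2, 1, 2, 15]; container = {'data': [2, 1, 2, 15]}
`print(outer)` → prints [2, 1, 2, 15]

Answer: [2, 1, 2, 15]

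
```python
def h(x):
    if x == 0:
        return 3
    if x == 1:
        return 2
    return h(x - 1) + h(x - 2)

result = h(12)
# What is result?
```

Build up from base cases: h(0)=3, h(1)=2, h(2)=5, h(3)=7, h(4)=12, h(5)=19, h(6)=31, ..., h(12)=555

Answer: 555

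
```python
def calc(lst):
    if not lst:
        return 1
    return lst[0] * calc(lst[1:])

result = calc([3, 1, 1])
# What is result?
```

Product over [3, 1, 1] = 3 * 1 * 1 = 3

Answer: 3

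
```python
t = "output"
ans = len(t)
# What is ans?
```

Trace:
`t = "output"` → t = 'output'
`ans = len(t)` → ans = 6
So ans = 6

Answer: 6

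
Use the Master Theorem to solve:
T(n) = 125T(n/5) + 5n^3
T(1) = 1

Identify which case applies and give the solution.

a=125, b=5, f(n)=5n^3. log_5(125) = 3. Since c=3 = 3, Case 2 applies: T(n) = Θ(n^log_b(a) · log n) = O(n^3 log n).

Answer: O(n^3 log n) - Case 2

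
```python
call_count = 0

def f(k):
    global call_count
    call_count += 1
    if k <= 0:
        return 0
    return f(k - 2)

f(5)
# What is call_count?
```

Linear recursion stepping by 2: 4 calls from k=5 down to ≤0.

Answer: 4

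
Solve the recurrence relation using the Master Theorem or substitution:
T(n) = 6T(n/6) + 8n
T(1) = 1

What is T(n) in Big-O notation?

By Master Theorem: a=6, b=6, f(n)=8n. Since log_6(6) = 1 and f(n) = Θ(n^1), Case 2 applies. T(n) = O(n log n).

Answer: O(n log n)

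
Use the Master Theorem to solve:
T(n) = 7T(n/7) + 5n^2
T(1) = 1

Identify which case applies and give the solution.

a=7, b=7, f(n)=5n^2. log_7(7) = 1. Since c=2 > 1 and the regularity condition holds (7(n/7)^2 = (7/7^2)n^2 with 7/7^2 < 1), Case 3 applies: T(n) = Θ(f(n)) = O(n^2).

Answer: O(n^2) - Case 3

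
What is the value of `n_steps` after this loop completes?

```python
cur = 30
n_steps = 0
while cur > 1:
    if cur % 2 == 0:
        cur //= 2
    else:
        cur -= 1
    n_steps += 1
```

Steps to reduce 30 to 1
`n_steps` takes the values: 0 → 1 → 2 → 3 → 4 → 5 → 6 → 7

Answer: 7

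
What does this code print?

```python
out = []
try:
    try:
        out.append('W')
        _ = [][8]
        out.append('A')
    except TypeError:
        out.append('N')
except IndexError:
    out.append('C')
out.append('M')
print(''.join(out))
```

Execution trace: 'W' (try body) → 'C' (outer except IndexError) → 'M' (after the try/except). Output: WCM

Answer: WCM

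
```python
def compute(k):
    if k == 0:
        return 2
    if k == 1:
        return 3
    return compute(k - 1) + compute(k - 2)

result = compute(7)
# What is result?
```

Build up from base cases: compute(0)=2, compute(1)=3, compute(2)=5, compute(3)=8, compute(4)=13, compute(5)=21, compute(6)=34, ..., compute(7)=55

Answer: 55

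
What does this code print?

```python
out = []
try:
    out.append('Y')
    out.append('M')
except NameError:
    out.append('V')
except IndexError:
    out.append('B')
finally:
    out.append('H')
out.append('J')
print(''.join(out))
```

Execution trace: 'Y' (try body) → 'M' (try body, no exception) → 'H' (finally) → 'J' (after the try/except). Output: YMHJ

Answer: YMHJ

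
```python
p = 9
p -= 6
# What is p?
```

Trace:
`p = 9` → p = 9
`p -= 6` → p = 3
So p = 3

Answer: 3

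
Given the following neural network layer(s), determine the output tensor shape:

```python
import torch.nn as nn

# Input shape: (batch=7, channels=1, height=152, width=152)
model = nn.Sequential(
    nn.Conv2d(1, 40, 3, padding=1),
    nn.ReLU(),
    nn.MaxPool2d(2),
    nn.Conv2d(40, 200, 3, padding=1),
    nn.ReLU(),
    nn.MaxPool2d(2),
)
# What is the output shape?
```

Input: (7, 1, 152, 152) -> after first Conv2d: (7, 40, 152, 152) -> after first MaxPool2d: (7, 40, 76, 76) -> after second Conv2d: (7, 200, 76, 76) -> Output: (7, 200, 38, 38)

Answer: (7, 200, 38, 38)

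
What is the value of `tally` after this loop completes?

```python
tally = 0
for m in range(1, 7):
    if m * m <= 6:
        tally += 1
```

Count numbers where m² ≤ 6
`tally` takes the values: 0 → 1 → 2

Answer: 2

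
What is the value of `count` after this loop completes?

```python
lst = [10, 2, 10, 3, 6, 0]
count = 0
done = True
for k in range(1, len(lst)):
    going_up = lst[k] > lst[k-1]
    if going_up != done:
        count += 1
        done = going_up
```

Count direction changes in [10, 2, 10, 3, 6, 0]
`count` takes the values: 0 → 1 → 2 → 3 → 4 → 5

Answer: 5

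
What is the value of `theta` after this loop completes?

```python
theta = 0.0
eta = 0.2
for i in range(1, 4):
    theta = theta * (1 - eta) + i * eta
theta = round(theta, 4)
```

Moving average with lr=0.2
`theta` takes the values: 0.0 → 0.2 → 0.56 → 1.048

Answer: 1.048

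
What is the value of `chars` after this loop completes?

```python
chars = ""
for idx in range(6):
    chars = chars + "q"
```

Repeat 'q' 6 times
`chars` takes the values: "" → "q" → "qq" → "qqq" → "qqqq" → "qqqqq" → "qqqqqq"

Answer: "qqqqqq"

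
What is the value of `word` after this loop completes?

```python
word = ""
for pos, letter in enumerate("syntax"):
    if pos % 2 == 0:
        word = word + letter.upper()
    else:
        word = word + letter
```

Uppercase even positions in 'syntax'
`word` takes the values: "" → "S" → "Sy" → "SyN" → "SyNt" → "SyNtA" → "SyNtAx"

Answer: "SyNtAx"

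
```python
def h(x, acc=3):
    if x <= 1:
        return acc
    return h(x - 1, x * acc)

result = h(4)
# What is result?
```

Accumulator trace (n, acc): (4, 3) -> (3, 12) -> (2, 36) -> (1, 72) -> return 72

Answer: 72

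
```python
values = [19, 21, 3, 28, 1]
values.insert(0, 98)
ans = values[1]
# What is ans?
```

Trace:
`values = [19, 21, 3, 28, 1]` → values = [19, 21, 3, 28, 1]
`values.insert(0, 98)` → values = [98, 19, 21, 3, 28, 1]
`ans = values[1]` → ans = 19
So ans = 19

Answer: 19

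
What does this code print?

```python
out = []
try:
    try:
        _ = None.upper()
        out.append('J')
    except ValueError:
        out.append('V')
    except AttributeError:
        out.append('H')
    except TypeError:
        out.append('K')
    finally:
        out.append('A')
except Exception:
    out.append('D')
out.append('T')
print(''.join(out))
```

Execution trace: 'H' (inner except AttributeError) → 'A' (inner finally) → 'T' (after the try/except). Output: HAT

Answer: HAT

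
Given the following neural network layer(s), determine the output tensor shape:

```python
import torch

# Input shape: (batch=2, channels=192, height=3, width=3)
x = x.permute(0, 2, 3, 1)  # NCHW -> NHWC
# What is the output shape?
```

Input: (2, 192, 3, 3) -> Output: (2, 3, 3, 192)

Answer: (2, 3, 3, 192)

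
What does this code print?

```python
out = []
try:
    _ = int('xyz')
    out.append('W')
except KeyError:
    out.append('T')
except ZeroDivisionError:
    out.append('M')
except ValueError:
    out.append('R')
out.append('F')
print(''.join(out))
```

Execution trace: 'R' (except ValueError) → 'F' (after the try/except). Output: RF

Answer: RF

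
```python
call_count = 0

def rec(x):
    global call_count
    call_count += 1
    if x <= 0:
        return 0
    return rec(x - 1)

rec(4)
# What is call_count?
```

Linear recursion stepping by 1: 5 calls from x=4 down to ≤0.

Answer: 5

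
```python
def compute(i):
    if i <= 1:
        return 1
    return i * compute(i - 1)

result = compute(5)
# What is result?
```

compute(5) = 5 * 4 * 3 * 2 * 1 = 120

Answer: 120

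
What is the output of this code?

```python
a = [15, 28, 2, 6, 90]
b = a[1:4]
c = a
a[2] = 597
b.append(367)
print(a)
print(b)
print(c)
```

Key concept: slice vs alias.
Step by step:
`a = [15, 28, 2, 6, 90]` → a = [15, 28, 2, 6, 90]
`b = a[1:4]` → b = [28, 2, 6]
`c = a` → c = [15, 28, 2, 6, 90] (same object as a)
`a[2] = 597` → a = [15, 28, 597, 6, 90] (same object as c); c = [15, 28, 597, 6, 90] (same object as a)
`b.append(367)` → b = [28, 2, 6, 367]
`print(a)` → prints [15, 28, 597, 6, 90]
`print(b)` → prints [28, 2, 6, 367]
`print(c)` → prints [15, 28, 597, 6, 90]

Answer:
[15, 28, 597, 6, 90]
[28, 2, 6, 367]
[15, 28, 597, 6, 90]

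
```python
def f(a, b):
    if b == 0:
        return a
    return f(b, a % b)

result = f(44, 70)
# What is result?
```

f(44, 70) -> f(70, 44) -> f(44, 26) -> f(26, 18) -> f(18, 8) -> f(8, 2) -> f(2, 0) -> 2

Answer: 2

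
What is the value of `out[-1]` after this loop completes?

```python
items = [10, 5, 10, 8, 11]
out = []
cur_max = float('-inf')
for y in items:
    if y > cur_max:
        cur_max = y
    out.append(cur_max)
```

Running max ends at 11
`out` takes the values: [] → [10] → [10, 10] → [10, 10, 10] → [10, 10, 10, 10] → [10, 10, 10, 10, 11]
So `out[-1]` = 11

Answer: 11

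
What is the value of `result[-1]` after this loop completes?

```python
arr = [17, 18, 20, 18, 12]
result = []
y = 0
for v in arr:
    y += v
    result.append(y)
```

Cumulative sum ends at 85
`result` takes the values: [] → [17] → [17, 35] → [17, 35, 55] → [17, 35, 55, 73] → [17, 35, 55, 73, 85]
So `result[-1]` = 85

Answer: 85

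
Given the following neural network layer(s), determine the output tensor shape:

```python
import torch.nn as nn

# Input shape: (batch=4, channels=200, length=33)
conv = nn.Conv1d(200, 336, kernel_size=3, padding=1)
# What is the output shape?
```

Input: (4, 200, 33) -> Output: (4, 336, 33)

Answer: (4, 336, 33)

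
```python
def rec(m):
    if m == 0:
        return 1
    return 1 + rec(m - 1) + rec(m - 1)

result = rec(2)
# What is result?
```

rec(m) = 1 + 2·rec(m-1), rec(0)=1. Closed form: (1+1)·2^2 - 1 = 7.

Answer: 7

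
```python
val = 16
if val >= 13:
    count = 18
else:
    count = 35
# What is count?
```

Trace:
`val = 16` → val = 16
`if val >= 13: ...` → val >= 13 is True → count = 18
So count = 18

Answer: 18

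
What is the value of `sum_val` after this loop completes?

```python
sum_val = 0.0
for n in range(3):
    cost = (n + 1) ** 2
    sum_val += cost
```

Sum of squared losses 1² + 2² + ... + 3²
`sum_val` takes the values: 0.0 → 1.0 → 5.0 → 14.0

Answer: 14.0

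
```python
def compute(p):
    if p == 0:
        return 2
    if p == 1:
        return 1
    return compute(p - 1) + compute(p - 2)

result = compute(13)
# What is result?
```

Build up from base cases: compute(0)=2, compute(1)=1, compute(2)=3, compute(3)=4, compute(4)=7, compute(5)=11, compute(6)=18, ..., compute(13)=521

Answer: 521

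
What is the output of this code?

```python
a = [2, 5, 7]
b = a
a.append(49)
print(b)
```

Key concept: basic list aliasing.
Step by step:
`a = [2, 5, 7]` → a = [2, 5, 7]
`b = a` → b = [2, 5, 7] (same object as a)
`a.append(49)` → a = [2, 5, 7, 49] (same object as b); b = [2, 5, 7, 49] (same object as a)
`print(b)` → prints [2, 5, 7, 49]

Answer: [2, 5, 7, 49]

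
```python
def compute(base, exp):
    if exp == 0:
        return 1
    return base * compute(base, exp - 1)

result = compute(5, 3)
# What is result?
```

compute(5, 3) = 5 * 5 * 5 = 125

Answer: 125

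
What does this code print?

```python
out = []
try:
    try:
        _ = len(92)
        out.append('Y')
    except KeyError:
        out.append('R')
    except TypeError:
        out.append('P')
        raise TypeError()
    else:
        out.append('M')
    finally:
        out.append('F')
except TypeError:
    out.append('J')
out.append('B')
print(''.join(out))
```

Execution trace: 'P' (inner except TypeError) → 'F' (inner finally) → 'J' (outer except TypeError) → 'B' (after the try/except). Output: PFJB

Answer: PFJB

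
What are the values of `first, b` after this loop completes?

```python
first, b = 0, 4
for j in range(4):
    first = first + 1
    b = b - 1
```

first goes 0→4, b goes 4→0
`first, b` takes the values: (0, 4) → (1, 4) → (1, 3) → (2, 3) → (2, 2) → (3, 2) → (3, 1) → (4, 1) → (4, 0)

Answer: 4, 0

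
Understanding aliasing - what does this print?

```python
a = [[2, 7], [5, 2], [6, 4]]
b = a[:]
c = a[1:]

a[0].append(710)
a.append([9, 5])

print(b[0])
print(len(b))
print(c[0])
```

Key concept: slice with nested mutation.
Step by step:
`a = [[2, 7], [5, 2], [6, 4]]` → a = [[2, 7], [5, 2], [6, 4]]
`b = a[:]` → b = [[2, 7], [5, 2], [6, 4]]
`c = a[1:]` → c = [[5, 2], [6, 4]]
`a[0].append(710)` → a = [[2, 7, 710], [5, 2], [6, 4]]; b = [[2, 7, 710], [5, 2], [6, 4]]
`a.append([9, 5])` → a = [[2, 7, 710], [5, 2], [6, 4], [9, 5]]
`print(b[0])` → prints [2, 7, 710]
`print(len(b))` → prints 3
`print(c[0])` → prints [5, 2]

Answer:
[2, 7, 710]
3
[5, 2]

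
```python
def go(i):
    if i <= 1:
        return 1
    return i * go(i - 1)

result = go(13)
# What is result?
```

go(13) = 13 * 12 * 11 * 10 * 9 * 8 * 7 * 6 * 5 * 4 * 3 * 2 * 1 = 6227020800

Answer: 6227020800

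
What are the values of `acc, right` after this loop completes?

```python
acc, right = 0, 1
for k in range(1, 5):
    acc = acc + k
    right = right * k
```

Sum and factorial of 1 to 4
`acc, right` takes the values: (0, 1) → (1, 1) → (3, 1) → (3, 2) → (6, 2) → (6, 6) → (10, 6) → (10, 24)

Answer: 10, 24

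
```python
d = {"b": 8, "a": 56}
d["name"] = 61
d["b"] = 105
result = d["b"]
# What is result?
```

Trace:
`d = {"b": 8, "a": 56}` → d = {'b': 8, 'a': 56}
`d["name"] = 61` → d = {'b': 8, 'a': 56, 'name': 61}
`d["b"] = 105` → d = {'b': 105, 'a': 56, 'name': 61}
`result = d["b"]` → result = 105
So result = 105

Answer: 105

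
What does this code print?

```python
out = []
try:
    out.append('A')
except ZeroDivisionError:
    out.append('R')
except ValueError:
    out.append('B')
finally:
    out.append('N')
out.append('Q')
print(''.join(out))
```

Execution trace: 'A' (try body, no exception) → 'N' (finally) → 'Q' (after the try/except). Output: ANQ

Answer: ANQ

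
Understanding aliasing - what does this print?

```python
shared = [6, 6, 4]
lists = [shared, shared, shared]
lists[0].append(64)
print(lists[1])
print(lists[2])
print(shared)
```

Key concept: list of same reference.
Step by step:
`shared = [6, 6, 4]` → shared = [6, 6, 4]
`lists = [shared, shared, shared]` → lists = [[6, 6, 4], [6, 6, 4], [6, 6, 4]]
`lists[0].append(64)` → shared = [6, 6, 4, 64]; lists = [[6, 6, 4, 64], [6, 6, 4, 64], [6, 6, 4, 64]]
`print(lists[1])` → prints [6, 6, 4, 64]
`print(lists[2])` → prints [6, 6, 4, 64]
`print(shared)` → prints [6, 6, 4, 64]

Answer:
[6, 6, 4, 64]
[6, 6, 4, 64]
[6, 6, 4, 64]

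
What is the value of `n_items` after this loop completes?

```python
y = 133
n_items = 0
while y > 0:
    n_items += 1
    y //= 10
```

Count digits by repeated division by 10
`n_items` takes the values: 0 → 1 → 2 → 3

Answer: 3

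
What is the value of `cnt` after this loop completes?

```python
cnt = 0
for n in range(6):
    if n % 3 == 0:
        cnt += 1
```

Count numbers divisible by 3 in range(6)
`cnt` takes the values: 0 → 1 → 2

Answer: 2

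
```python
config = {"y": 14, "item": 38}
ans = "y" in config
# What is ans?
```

Trace:
`config = {"y": 14, "item": 38}` → config = {'y': 14, 'item': 38}
`ans = "y" in config` → ans = True
So ans = True

Answer: True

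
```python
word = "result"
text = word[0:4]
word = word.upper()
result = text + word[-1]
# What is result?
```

Trace:
`word = "result"` → word = 'result'
`text = word[0:4]` → text = 'resu'
`word = word.upper()` → word = 'RESULT'
`result = text + word[-1]` → result = 'resuT'
So result = 'resuT'

Answer: 'resuT'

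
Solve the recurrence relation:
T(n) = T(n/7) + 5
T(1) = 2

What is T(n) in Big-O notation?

Each step divides n by 7 and adds 5. After log_7(n) steps we reach T(1)=2. So T(n) = 5·log_7(n) + 2 = O(log n).

Answer: O(log n)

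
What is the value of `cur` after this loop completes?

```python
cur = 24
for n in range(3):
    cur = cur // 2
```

Halve 3 times: 24 // 2^3 = 3
`cur` takes the values: 24 → 12 → 6 → 3

Answer: 3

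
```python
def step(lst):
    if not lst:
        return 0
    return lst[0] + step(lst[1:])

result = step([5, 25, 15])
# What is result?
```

5 + 25 + 15 + 0 = 45

Answer: 45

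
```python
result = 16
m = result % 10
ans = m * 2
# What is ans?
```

Trace:
`result = 16` → result = 16
`m = result % 10` → m = 6
`ans = m * 2` → ans = 12
So ans = 12

Answer: 12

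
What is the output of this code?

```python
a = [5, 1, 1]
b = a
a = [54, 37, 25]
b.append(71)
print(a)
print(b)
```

Key concept: rebinding vs mutation: a is rebound to a new list, b still points at the original.
Step by step:
`a = [5, 1, 1]` → a = [5, 1, 1]
`b = a` → b = [5, 1, 1] (same object as a)
`a = [54, 37, 25]` → a = [54, 37, 25]
`b.append(71)` → b = [5, 1, 1, 71]
`print(a)` → prints [54, 37, 25]
`print(b)` → prints [5, 1, 1, 71]

Answer:
[54, 37, 25]
[5, 1, 1, 71]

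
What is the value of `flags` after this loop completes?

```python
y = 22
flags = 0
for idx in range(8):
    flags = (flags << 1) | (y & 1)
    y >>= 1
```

Reverse lowest 8 bits of 22
`flags` takes the values: 0 → 1 → 3 → 6 → 13 → 26 → 52 → 104

Answer: 104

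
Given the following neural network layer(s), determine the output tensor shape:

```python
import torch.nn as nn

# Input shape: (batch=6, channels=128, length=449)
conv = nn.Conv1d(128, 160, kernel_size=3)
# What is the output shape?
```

Input: (6, 128, 449) -> Output: (6, 160, 447)

Answer: (6, 160, 447)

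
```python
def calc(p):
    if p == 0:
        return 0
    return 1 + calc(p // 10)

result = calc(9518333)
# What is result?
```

Count of digits of 9518333: 7

Answer: 7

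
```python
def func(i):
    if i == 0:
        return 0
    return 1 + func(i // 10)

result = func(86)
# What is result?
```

Count of digits of 86: 2

Answer: 2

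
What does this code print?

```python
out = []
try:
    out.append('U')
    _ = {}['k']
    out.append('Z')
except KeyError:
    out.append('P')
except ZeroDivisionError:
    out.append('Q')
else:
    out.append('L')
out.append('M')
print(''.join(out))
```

Execution trace: 'U' (try body) → 'P' (except KeyError) → 'M' (after the try/except). Output: UPM

Answer: UPM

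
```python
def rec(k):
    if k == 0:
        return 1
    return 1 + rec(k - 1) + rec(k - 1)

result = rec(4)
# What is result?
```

rec(k) = 1 + 2·rec(k-1), rec(0)=1. Closed form: (1+1)·2^4 - 1 = 31.

Answer: 31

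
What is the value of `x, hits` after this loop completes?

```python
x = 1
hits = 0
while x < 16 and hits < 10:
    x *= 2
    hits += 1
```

Double until >= 16 or 10 iterations
`x, hits` takes the values: (1, 0) → (2, 0) → (2, 1) → (4, 1) → (4, 2) → (8, 2) → (8, 3) → (16, 3) → (16, 4)

Answer: 16, 4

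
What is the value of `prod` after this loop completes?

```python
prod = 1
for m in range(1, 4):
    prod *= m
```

3! = 6
`prod` takes the values: 1 → 2 → 6

Answer: 6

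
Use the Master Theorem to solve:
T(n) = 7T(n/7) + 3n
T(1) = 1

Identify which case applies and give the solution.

a=7, b=7, f(n)=3n. log_7(7) = 1. Since c=1 = 1, Case 2 applies: T(n) = Θ(n^log_b(a) · log n) = O(n log n).

Answer: O(n log n) - Case 2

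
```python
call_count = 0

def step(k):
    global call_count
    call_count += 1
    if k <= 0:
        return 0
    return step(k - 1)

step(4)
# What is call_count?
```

Linear recursion stepping by 1: 5 calls from k=4 down to ≤0.

Answer: 5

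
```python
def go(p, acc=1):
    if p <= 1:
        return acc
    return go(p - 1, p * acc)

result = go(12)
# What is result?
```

Accumulator trace (n, acc): (12, 1) -> (11, 12) -> (10, 132) -> (9, 1320) -> (8, 11880) -> (7, 95040) -> (6, 665280) -> (5, 3991680) -> (4, 19958400) -> (3, 79833600) -> (2, 239500800) -> (1, 479001600) -> return 479001600

Answer: 479001600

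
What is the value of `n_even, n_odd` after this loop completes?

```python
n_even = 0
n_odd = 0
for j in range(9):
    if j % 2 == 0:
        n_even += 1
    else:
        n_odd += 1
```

Count evens and odds in range(9)
`n_even, n_odd` takes the values: (0, 0) → (1, 0) → (1, 1) → (2, 1) → (2, 2) → (3, 2) → (3, 3) → (4, 3) → (4, 4) → (5, 4)

Answer: 5, 4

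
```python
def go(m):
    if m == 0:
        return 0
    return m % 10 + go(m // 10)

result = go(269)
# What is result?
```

Sum of digits of 269: 9 + 6 + 2 = 17

Answer: 17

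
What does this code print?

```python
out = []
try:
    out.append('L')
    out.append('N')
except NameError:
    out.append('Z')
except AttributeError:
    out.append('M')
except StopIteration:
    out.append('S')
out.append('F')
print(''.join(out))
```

Execution trace: 'L' (try body) → 'N' (try body, no exception) → 'F' (after the try/except). Output: LNF

Answer: LNF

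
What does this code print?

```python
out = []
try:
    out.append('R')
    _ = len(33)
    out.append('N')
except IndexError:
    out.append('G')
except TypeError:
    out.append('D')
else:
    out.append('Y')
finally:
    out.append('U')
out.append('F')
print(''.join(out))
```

Execution trace: 'R' (try body) → 'D' (except TypeError) → 'U' (finally) → 'F' (after the try/except). Output: RDUF

Answer: RDUF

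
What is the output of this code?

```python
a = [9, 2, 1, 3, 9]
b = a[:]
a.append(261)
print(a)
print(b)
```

Key concept: slice [:] creates copy.
Step by step:
`a = [9, 2, 1, 3, 9]` → a = [9, 2, 1, 3, 9]
`b = a[:]` → b = [9, 2, 1, 3, 9]
`a.append(261)` → a = [9, 2, 1, 3, 9, 261]
`print(a)` → prints [9, 2, 1, 3, 9, 261]
`print(b)` → prints [9, 2, 1, 3, 9]

Answer:
[9, 2, 1, 3, 9, 261]
[9, 2, 1, 3, 9]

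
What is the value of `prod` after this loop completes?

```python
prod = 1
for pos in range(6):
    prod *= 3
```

3^6 = 729
`prod` takes the values: 1 → 3 → 9 → 27 → 81 → 243 → 729

Answer: 729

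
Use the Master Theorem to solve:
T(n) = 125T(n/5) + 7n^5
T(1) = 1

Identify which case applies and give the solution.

a=125, b=5, f(n)=7n^5. log_5(125) = 3. Since c=5 > 3 and the regularity condition holds (125(n/5)^5 = (125/5^5)n^5 with 125/5^5 < 1), Case 3 applies: T(n) = Θ(f(n)) = O(n^5).

Answer: O(n^5) - Case 3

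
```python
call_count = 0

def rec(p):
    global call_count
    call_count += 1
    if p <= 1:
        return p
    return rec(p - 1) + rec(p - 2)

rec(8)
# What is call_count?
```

Calls(p) = 1 + Calls(p-1) + Calls(p-2); Calls(0)=Calls(1)=1. For p=8 this gives 67.

Answer: 67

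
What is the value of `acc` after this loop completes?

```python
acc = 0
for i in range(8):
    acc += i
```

Sum of 0 to 7 = 28
`acc` takes the values: 0 → 1 → 3 → 6 → 10 → 15 → 21 → 28

Answer: 28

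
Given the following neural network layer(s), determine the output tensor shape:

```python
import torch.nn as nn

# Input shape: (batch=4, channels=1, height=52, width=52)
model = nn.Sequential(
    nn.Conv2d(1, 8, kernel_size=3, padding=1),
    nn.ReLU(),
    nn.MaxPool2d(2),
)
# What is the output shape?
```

Input: (4, 1, 52, 52) -> after Conv2d: (4, 8, 52, 52) -> after ReLU: (4, 8, 52, 52) -> Output: (4, 8, 26, 26)

Answer: (4, 8, 26, 26)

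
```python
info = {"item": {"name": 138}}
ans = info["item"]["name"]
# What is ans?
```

Trace:
`info = {"item": {"name": 138}}` → info = {'item': {'name': 138}}
`ans = info["item"]["name"]` → ans = 138
So ans = 138

Answer: 138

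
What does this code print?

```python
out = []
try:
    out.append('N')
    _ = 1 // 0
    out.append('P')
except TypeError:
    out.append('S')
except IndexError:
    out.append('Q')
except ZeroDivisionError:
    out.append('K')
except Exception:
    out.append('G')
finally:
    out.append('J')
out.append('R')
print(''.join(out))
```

Execution trace: 'N' (try body) → 'K' (except ZeroDivisionError) → 'J' (finally) → 'R' (after the try/except). Output: NKJR

Answer: NKJR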